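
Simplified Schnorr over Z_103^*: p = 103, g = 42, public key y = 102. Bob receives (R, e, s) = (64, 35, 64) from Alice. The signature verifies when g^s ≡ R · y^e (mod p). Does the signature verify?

does not verify

g^s mod p:
42^2 = 1764 ≡ 13
42^4 ≡ 13^2 = 169 ≡ 66
42^8 ≡ 66^2 = 4356 ≡ 30
42^16 ≡ 30^2 = 900 ≡ 76
42^32 ≡ 76^2 = 5776 ≡ 8
42^64 ≡ 8^2 = 64
R · y^e mod p:
102^2 = 10404 ≡ 1
102^4 ≡ 1^2 = 1
102^8 ≡ 1^2 = 1
102^16 ≡ 1^2 = 1
102^32 ≡ 1^2 = 1
35 = 32 + 2 + 1, so 102^35 ≡ 1·1·102 ≡ 102 (mod 103)
64·102 = 6528 ≡ 39 (mod 103)
64 ≠ 39; the check fails.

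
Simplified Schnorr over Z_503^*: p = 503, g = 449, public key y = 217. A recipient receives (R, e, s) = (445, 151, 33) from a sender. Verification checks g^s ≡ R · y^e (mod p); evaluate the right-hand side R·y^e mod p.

148

217^2 = 47089 ≡ 310
217^4 ≡ 310^2 = 96100 ≡ 27
217^8 ≡ 27^2 = 729 ≡ 226
217^16 ≡ 226^2 = 51076 ≡ 273
217^32 ≡ 273^2 = 74529 ≡ 85
217^64 ≡ 85^2 = 7225 ≡ 183
217^128 ≡ 183^2 = 33489 ≡ 291
151 = 128 + 16 + 4 + 2 + 1, so 217^151 ≡ 291·273·27·310·217 ≡ 327 (mod 503)
R · y^e ≡ 445·327 = 145515 ≡ 148 (mod 503)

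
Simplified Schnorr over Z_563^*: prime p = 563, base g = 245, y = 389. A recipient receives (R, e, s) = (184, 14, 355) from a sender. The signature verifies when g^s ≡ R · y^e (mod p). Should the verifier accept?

g^s mod p:
245^2 = 60025 ≡ 347
245^4 ≡ 347^2 = 120409 ≡ 490
245^8 ≡ 490^2 = 240100 ≡ 262
245^16 ≡ 262^2 = 68644 ≡ 521
245^32 ≡ 521^2 = 271441 ≡ 75
245^64 ≡ 75^2 = 5625 ≡ 558
245^128 ≡ 558^2 = 311364 ≡ 25
245^256 ≡ 25^2 = 625 ≡ 62
355 = 256 + 64 + 32 + 2 + 1, so 245^355 ≡ 62·558·75·347·245 ≡ 229 (mod 563)
R · y^e mod p:
389^2 = 151321 ≡ 437
389^4 ≡ 437^2 = 190969 ≡ 112
389^8 ≡ 112^2 = 12544 ≡ 158
14 = 8 + 4 + 2, so 389^14 ≡ 158·112·437 ≡ 347 (mod 563)
184·347 = 63848 ≡ 229 (mod 563)
229 ≡ 229 (mod 563); signature holds.

accept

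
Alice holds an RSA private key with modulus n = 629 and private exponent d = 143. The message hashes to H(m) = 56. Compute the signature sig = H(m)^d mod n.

483

(H(m))^2 ≡ 56^2 = 3136 ≡ 620
(H(m))^4 ≡ 620^2 = 384400 ≡ 81
(H(m))^8 ≡ 81^2 = 6561 ≡ 271
(H(m))^16 ≡ 271^2 = 73441 ≡ 477
(H(m))^32 ≡ 477^2 = 227529 ≡ 460
(H(m))^64 ≡ 460^2 = 211600 ≡ 256
(H(m))^128 ≡ 256^2 = 65536 ≡ 120
143 = 128 + 8 + 4 + 2 + 1, so (H(m))^143 ≡ 120·271·81·620·56 ≡ 483 (mod 629)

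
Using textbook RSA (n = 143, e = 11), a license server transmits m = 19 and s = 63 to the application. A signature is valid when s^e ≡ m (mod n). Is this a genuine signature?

s^2 ≡ 63^2 = 3969 ≡ 108
s^4 ≡ 108^2 = 11664 ≡ 81
s^8 ≡ 81^2 = 6561 ≡ 126
11 = 8 + 2 + 1, so s^11 ≡ 126·108·63 ≡ 19 (mod 143)
Since 19 equals the digest 19, verification succeeds.

genuine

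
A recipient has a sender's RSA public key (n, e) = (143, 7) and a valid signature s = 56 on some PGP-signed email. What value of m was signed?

56

s^2 ≡ 56^2 = 3136 ≡ 133
s^4 ≡ 133^2 = 17689 ≡ 100
7 = 4 + 2 + 1, so s^7 ≡ 100·133·56 ≡ 56 (mod 143)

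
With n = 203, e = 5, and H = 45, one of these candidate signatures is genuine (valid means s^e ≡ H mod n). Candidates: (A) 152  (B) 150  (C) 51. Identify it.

Candidate A: 152^5 mod 203 = 45
  → matches H = 45
Candidate B: 150^5 mod 203 = 138
Candidate C: 51^5 mod 203 = 158

A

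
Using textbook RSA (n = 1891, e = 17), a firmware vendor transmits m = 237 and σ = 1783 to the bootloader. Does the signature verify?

Squares mod 1891: σ^1≡1783, σ^2≡318, σ^4≡901, σ^8≡562, σ^16≡47
17 = 16 + 1, so σ^17 ≡ 47·1783 ≡ 597 (mod 1891)
597 ≠ 237, so verification fails.

does not verify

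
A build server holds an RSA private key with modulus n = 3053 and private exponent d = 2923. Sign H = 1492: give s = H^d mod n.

H^2923 mod 3053 = 1066

1066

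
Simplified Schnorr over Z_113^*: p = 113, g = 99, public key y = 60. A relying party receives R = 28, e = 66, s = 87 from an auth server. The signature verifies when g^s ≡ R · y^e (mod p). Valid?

no

g^s mod p:
99^2 = 9801 ≡ 83
99^4 ≡ 83^2 = 6889 ≡ 109
99^8 ≡ 109^2 = 11881 ≡ 16
99^16 ≡ 16^2 = 256 ≡ 30
99^32 ≡ 30^2 = 900 ≡ 109
99^64 ≡ 109^2 = 11881 ≡ 16
87 = 64 + 16 + 4 + 2 + 1, so 99^87 ≡ 16·30·109·83·99 ≡ 81 (mod 113)
R · y^e mod p:
60^2 = 3600 ≡ 97
60^4 ≡ 97^2 = 9409 ≡ 30
60^8 ≡ 30^2 = 900 ≡ 109
60^16 ≡ 109^2 = 11881 ≡ 16
60^32 ≡ 16^2 = 256 ≡ 30
60^64 ≡ 30^2 = 900 ≡ 109
66 = 64 + 2, so 60^66 ≡ 109·97 ≡ 64 (mod 113)
28·64 = 1792 ≡ 97 (mod 113)
81 ≠ 97; the check fails.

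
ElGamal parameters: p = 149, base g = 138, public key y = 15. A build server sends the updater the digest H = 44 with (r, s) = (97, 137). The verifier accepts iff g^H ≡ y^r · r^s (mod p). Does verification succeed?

fails

Left side g^H mod p:
Squares mod 149: 138^1≡138, 138^2≡121, 138^4≡39, 138^8≡31, 138^16≡67, 138^32≡19
44 = 32 + 8 + 4, so 138^44 ≡ 19·31·39 ≡ 25 (mod 149)
Right side y^r · r^s mod p:
Squares mod 149: 15^1≡15, 15^2≡76, 15^4≡114, 15^8≡33, 15^16≡46, 15^32≡30, 15^64≡6
97 = 64 + 32 + 1, so 15^97 ≡ 6·30·15 ≡ 18 (mod 149)
Squares mod 149: 97^1≡97, 97^2≡22, 97^4≡37, 97^8≡28, 97^16≡39, 97^32≡31, 97^64≡67, 97^128≡19
137 = 128 + 8 + 1, so 97^137 ≡ 19·28·97 ≡ 50 (mod 149)
18·50 = 900 ≡ 6 (mod 149)
25 ≠ 6, so verification fails.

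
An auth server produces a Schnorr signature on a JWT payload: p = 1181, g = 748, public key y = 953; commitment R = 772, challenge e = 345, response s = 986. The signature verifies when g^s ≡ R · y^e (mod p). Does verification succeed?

g^s mod p:
748^986 mod 1181 = 272
R · y^e mod p:
953^345 mod 1181 = 64
772·64 = 49408 ≡ 987 (mod 1181)
272 ≠ 987; the check fails.

fails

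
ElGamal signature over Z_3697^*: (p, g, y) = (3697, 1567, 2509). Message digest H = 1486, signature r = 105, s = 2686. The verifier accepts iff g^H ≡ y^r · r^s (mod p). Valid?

no

Left side g^H mod p:
1567^2 = 2455489 ≡ 681
1567^4 ≡ 681^2 = 463761 ≡ 1636
1567^8 ≡ 1636^2 = 2676496 ≡ 3565
1567^16 ≡ 3565^2 = 12709225 ≡ 2636
1567^32 ≡ 2636^2 = 6948496 ≡ 1833
1567^64 ≡ 1833^2 = 3359889 ≡ 3013
1567^128 ≡ 3013^2 = 9078169 ≡ 2034
1567^256 ≡ 2034^2 = 4137156 ≡ 213
1567^512 ≡ 213^2 = 45369 ≡ 1005
1567^1024 ≡ 1005^2 = 1010025 ≡ 744
1486 = 1024 + 256 + 128 + 64 + 8 + 4 + 2, so 1567^1486 ≡ 744·213·2034·3013·3565·1636·681 ≡ 1694 (mod 3697)
Right side y^r · r^s mod p:
2509^2 = 6295081 ≡ 2787
2509^4 ≡ 2787^2 = 7767369 ≡ 3669
2509^8 ≡ 3669^2 = 13461561 ≡ 784
2509^16 ≡ 784^2 = 614656 ≡ 954
2509^32 ≡ 954^2 = 910116 ≡ 654
2509^64 ≡ 654^2 = 427716 ≡ 2561
105 = 64 + 32 + 8 + 1, so 2509^105 ≡ 2561·654·784·2509 ≡ 1586 (mod 3697)
105^2 = 11025 ≡ 3631
105^4 ≡ 3631^2 = 13184161 ≡ 659
105^8 ≡ 659^2 = 434281 ≡ 1732
105^16 ≡ 1732^2 = 2999824 ≡ 1557
105^32 ≡ 1557^2 = 2424249 ≡ 2714
105^64 ≡ 2714^2 = 7365796 ≡ 1372
105^128 ≡ 1372^2 = 1882384 ≡ 611
105^256 ≡ 611^2 = 373321 ≡ 3621
105^512 ≡ 3621^2 = 13111641 ≡ 2079
105^1024 ≡ 2079^2 = 4322241 ≡ 448
105^2048 ≡ 448^2 = 200704 ≡ 1066
2686 = 2048 + 512 + 64 + 32 + 16 + 8 + 4 + 2, so 105^2686 ≡ 1066·2079·1372·2714·1557·1732·659·3631 ≡ 1581 (mod 3697)
1586·1581 = 2507466 ≡ 900 (mod 3697)
1694 ≠ 900, so verification fails.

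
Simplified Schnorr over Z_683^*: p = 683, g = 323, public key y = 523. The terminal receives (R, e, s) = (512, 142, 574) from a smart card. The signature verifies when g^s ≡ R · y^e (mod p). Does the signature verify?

does not verify

g^s mod p:
323^2 = 104329 ≡ 513
323^4 ≡ 513^2 = 263169 ≡ 214
323^8 ≡ 214^2 = 45796 ≡ 35
323^16 ≡ 35^2 = 1225 ≡ 542
323^32 ≡ 542^2 = 293764 ≡ 74
323^64 ≡ 74^2 = 5476 ≡ 12
323^128 ≡ 12^2 = 144
323^256 ≡ 144^2 = 20736 ≡ 246
323^512 ≡ 246^2 = 60516 ≡ 412
574 = 512 + 32 + 16 + 8 + 4 + 2, so 323^574 ≡ 412·74·542·35·214·513 ≡ 445 (mod 683)
R · y^e mod p:
523^2 = 273529 ≡ 329
523^4 ≡ 329^2 = 108241 ≡ 327
523^8 ≡ 327^2 = 106929 ≡ 381
523^16 ≡ 381^2 = 145161 ≡ 365
523^32 ≡ 365^2 = 133225 ≡ 40
523^64 ≡ 40^2 = 1600 ≡ 234
523^128 ≡ 234^2 = 54756 ≡ 116
142 = 128 + 8 + 4 + 2, so 523^142 ≡ 116·381·327·329 ≡ 301 (mod 683)
512·301 = 154112 ≡ 437 (mod 683)
445 ≠ 437; the check fails.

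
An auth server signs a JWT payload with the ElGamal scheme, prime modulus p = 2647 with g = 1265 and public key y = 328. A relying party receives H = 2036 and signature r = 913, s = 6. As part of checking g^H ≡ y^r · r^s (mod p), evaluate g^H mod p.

1265^2036 mod 2647 = 2520

2520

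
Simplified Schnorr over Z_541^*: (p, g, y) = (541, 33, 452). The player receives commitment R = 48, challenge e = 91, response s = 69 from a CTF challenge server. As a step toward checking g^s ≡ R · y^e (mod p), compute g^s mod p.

485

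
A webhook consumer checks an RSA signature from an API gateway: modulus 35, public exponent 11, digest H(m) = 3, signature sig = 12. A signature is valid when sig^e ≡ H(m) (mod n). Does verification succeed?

passes

sig^11 mod 35 = 3
3 = H(m), so the signature checks out.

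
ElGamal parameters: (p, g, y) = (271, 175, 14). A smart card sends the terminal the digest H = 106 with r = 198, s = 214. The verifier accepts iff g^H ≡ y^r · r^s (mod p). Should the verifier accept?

Left side g^H mod p:
175^2 = 30625 ≡ 2
175^4 ≡ 2^2 = 4
175^8 ≡ 4^2 = 16
175^16 ≡ 16^2 = 256
175^32 ≡ 256^2 = 65536 ≡ 225
175^64 ≡ 225^2 = 50625 ≡ 219
106 = 64 + 32 + 8 + 2, so 175^106 ≡ 219·225·16·2 ≡ 122 (mod 271)
Right side y^r · r^s mod p:
14^2 = 196
14^4 ≡ 196^2 = 38416 ≡ 205
14^8 ≡ 205^2 = 42025 ≡ 20
14^16 ≡ 20^2 = 400 ≡ 129
14^32 ≡ 129^2 = 16641 ≡ 110
14^64 ≡ 110^2 = 12100 ≡ 176
14^128 ≡ 176^2 = 30976 ≡ 82
198 = 128 + 64 + 4 + 2, so 14^198 ≡ 82·176·205·196 ≡ 90 (mod 271)
198^2 = 39204 ≡ 180
198^4 ≡ 180^2 = 32400 ≡ 151
198^8 ≡ 151^2 = 22801 ≡ 37
198^16 ≡ 37^2 = 1369 ≡ 14
198^32 ≡ 14^2 = 196
198^64 ≡ 196^2 = 38416 ≡ 205
198^128 ≡ 205^2 = 42025 ≡ 20
214 = 128 + 64 + 16 + 4 + 2, so 198^214 ≡ 20·205·14·151·180 ≡ 176 (mod 271)
90·176 = 15840 ≡ 122 (mod 271)
122 ≡ 122 (mod 271), so the signature is genuine.

accept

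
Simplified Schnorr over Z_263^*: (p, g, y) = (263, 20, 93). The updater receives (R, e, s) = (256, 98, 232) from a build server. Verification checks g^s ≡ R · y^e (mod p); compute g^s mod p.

20^2 = 400 ≡ 137
20^4 ≡ 137^2 = 18769 ≡ 96
20^8 ≡ 96^2 = 9216 ≡ 11
20^16 ≡ 11^2 = 121
20^32 ≡ 121^2 = 14641 ≡ 176
20^64 ≡ 176^2 = 30976 ≡ 205
20^128 ≡ 205^2 = 42025 ≡ 208
232 = 128 + 64 + 32 + 8, so 20^232 ≡ 208·205·176·11 ≡ 74 (mod 263)

74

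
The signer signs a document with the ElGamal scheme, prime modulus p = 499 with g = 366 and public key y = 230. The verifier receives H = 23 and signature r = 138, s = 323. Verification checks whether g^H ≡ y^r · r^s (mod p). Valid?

Left side g^H mod p:
366^2 = 133956 ≡ 224
366^4 ≡ 224^2 = 50176 ≡ 276
366^8 ≡ 276^2 = 76176 ≡ 328
366^16 ≡ 328^2 = 107584 ≡ 299
23 = 16 + 4 + 2 + 1, so 366^23 ≡ 299·276·224·366 ≡ 28 (mod 499)
Right side y^r · r^s mod p:
230^2 = 52900 ≡ 6
230^4 ≡ 6^2 = 36
230^8 ≡ 36^2 = 1296 ≡ 298
230^16 ≡ 298^2 = 88804 ≡ 481
230^32 ≡ 481^2 = 231361 ≡ 324
230^64 ≡ 324^2 = 104976 ≡ 186
230^128 ≡ 186^2 = 34596 ≡ 165
138 = 128 + 8 + 2, so 230^138 ≡ 165·298·6 ≡ 111 (mod 499)
138^2 = 19044 ≡ 82
138^4 ≡ 82^2 = 6724 ≡ 237
138^8 ≡ 237^2 = 56169 ≡ 281
138^16 ≡ 281^2 = 78961 ≡ 119
138^32 ≡ 119^2 = 14161 ≡ 189
138^64 ≡ 189^2 = 35721 ≡ 292
138^128 ≡ 292^2 = 85264 ≡ 434
138^256 ≡ 434^2 = 188356 ≡ 233
323 = 256 + 64 + 2 + 1, so 138^323 ≡ 233·292·82·138 ≡ 252 (mod 499)
111·252 = 27972 ≡ 28 (mod 499)
28 ≡ 28 (mod 499), so the signature is genuine.

yes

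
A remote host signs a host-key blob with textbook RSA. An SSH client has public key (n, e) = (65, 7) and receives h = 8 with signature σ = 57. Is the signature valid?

valid

σ^2 ≡ 57^2 = 3249 ≡ 64
σ^4 ≡ 64^2 = 4096 ≡ 1
7 = 4 + 2 + 1, so σ^7 ≡ 1·64·57 ≡ 8 (mod 65)
Since 8 equals the digest 8, verification succeeds.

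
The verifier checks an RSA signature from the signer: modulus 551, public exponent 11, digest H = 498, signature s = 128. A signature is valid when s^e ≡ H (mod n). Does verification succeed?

Squares mod 551: s^1≡128, s^2≡405, s^4≡378, s^8≡175
11 = 8 + 2 + 1, so s^11 ≡ 175·405·128 ≡ 336 (mod 551)
s^11 mod 551 = 336, but H = 498.

fails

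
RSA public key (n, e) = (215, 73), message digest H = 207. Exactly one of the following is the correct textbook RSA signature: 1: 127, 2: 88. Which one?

1

Candidate 1: Squares mod 215: 127^1≡127, 127^2≡4, 127^4≡16, 127^8≡41, 127^16≡176, 127^32≡16, 127^64≡41; 73 = 64 + 8 + 1, so 127^73 ≡ 41·41·127 ≡ 207 (mod 215)
  → matches H = 207
Candidate 2: Squares mod 215: 88^1≡88, 88^2≡4, 88^4≡16, 88^8≡41, 88^16≡176, 88^32≡16, 88^64≡41; 73 = 64 + 8 + 1, so 88^73 ≡ 41·41·88 ≡ 8 (mod 215)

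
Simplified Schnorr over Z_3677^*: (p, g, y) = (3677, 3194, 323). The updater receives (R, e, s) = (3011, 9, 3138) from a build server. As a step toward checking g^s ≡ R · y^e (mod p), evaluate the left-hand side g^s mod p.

Squares mod 3677: 3194^1≡3194, 3194^2≡1638, 3194^4≡2511, 3194^8≡2743, 3194^16≡907, 3194^32≡2678, 3194^64≡1534, 3194^128≡3553, 3194^256≡668, 3194^512≡1307, 3194^1024≡2121, 3194^2048≡1670
3138 = 2048 + 1024 + 64 + 2, so 3194^3138 ≡ 1670·2121·1534·1638 ≡ 3404 (mod 3677)

3404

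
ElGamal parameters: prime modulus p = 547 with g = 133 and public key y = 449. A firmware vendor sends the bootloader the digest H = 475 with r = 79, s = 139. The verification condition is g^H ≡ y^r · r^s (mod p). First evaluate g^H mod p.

133^2 = 17689 ≡ 185
133^4 ≡ 185^2 = 34225 ≡ 311
133^8 ≡ 311^2 = 96721 ≡ 449
133^16 ≡ 449^2 = 201601 ≡ 305
133^32 ≡ 305^2 = 93025 ≡ 35
133^64 ≡ 35^2 = 1225 ≡ 131
133^128 ≡ 131^2 = 17161 ≡ 204
133^256 ≡ 204^2 = 41616 ≡ 44
475 = 256 + 128 + 64 + 16 + 8 + 2 + 1, so 133^475 ≡ 44·204·131·305·449·185·133 ≡ 323 (mod 547)

323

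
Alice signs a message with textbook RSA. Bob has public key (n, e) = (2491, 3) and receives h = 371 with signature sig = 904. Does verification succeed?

sig^2 ≡ 904^2 = 817216 ≡ 168
3 = 2 + 1, so sig^3 ≡ 168·904 ≡ 2412 (mod 2491)
The recovered value 2412 does not match the digest 371.

fails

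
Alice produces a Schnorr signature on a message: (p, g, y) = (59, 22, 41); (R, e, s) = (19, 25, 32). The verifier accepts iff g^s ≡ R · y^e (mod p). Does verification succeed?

fails

g^s mod p:
22^2 = 484 ≡ 12
22^4 ≡ 12^2 = 144 ≡ 26
22^8 ≡ 26^2 = 676 ≡ 27
22^16 ≡ 27^2 = 729 ≡ 21
22^32 ≡ 21^2 = 441 ≡ 28
R · y^e mod p:
41^2 = 1681 ≡ 29
41^4 ≡ 29^2 = 841 ≡ 15
41^8 ≡ 15^2 = 225 ≡ 48
41^16 ≡ 48^2 = 2304 ≡ 3
25 = 16 + 8 + 1, so 41^25 ≡ 3·48·41 ≡ 4 (mod 59)
19·4 = 76 ≡ 17 (mod 59)
28 ≠ 17; the check fails.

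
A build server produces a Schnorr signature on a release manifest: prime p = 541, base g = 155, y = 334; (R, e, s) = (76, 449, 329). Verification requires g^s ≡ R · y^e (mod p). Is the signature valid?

valid

g^s mod p:
155^2 = 24025 ≡ 221
155^4 ≡ 221^2 = 48841 ≡ 151
155^8 ≡ 151^2 = 22801 ≡ 79
155^16 ≡ 79^2 = 6241 ≡ 290
155^32 ≡ 290^2 = 84100 ≡ 245
155^64 ≡ 245^2 = 60025 ≡ 515
155^128 ≡ 515^2 = 265225 ≡ 135
155^256 ≡ 135^2 = 18225 ≡ 372
329 = 256 + 64 + 8 + 1, so 155^329 ≡ 372·515·79·155 ≡ 457 (mod 541)
R · y^e mod p:
334^2 = 111556 ≡ 110
334^4 ≡ 110^2 = 12100 ≡ 198
334^8 ≡ 198^2 = 39204 ≡ 252
334^16 ≡ 252^2 = 63504 ≡ 207
334^32 ≡ 207^2 = 42849 ≡ 110
334^64 ≡ 110^2 = 12100 ≡ 198
334^128 ≡ 198^2 = 39204 ≡ 252
334^256 ≡ 252^2 = 63504 ≡ 207
449 = 256 + 128 + 64 + 1, so 334^449 ≡ 207·252·198·334 ≡ 426 (mod 541)
76·426 = 32376 ≡ 457 (mod 541)
457 ≡ 457 (mod 541); signature holds.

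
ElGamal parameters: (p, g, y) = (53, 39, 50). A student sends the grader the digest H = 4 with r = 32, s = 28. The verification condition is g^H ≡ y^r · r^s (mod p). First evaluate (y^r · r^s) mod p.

44

50^2 = 2500 ≡ 9
50^4 ≡ 9^2 = 81 ≡ 28
50^8 ≡ 28^2 = 784 ≡ 42
50^16 ≡ 42^2 = 1764 ≡ 15
50^32 ≡ 15^2 = 225 ≡ 13
32^2 = 1024 ≡ 17
32^4 ≡ 17^2 = 289 ≡ 24
32^8 ≡ 24^2 = 576 ≡ 46
32^16 ≡ 46^2 = 2116 ≡ 49
28 = 16 + 8 + 4, so 32^28 ≡ 49·46·24 ≡ 36 (mod 53)
y^r · r^s ≡ 13·36 = 468 ≡ 44 (mod 53)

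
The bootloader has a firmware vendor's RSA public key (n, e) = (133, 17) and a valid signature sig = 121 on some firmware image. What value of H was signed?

sig^2 ≡ 121^2 = 14641 ≡ 11
sig^4 ≡ 11^2 = 121
sig^8 ≡ 121^2 = 14641 ≡ 11
sig^16 ≡ 11^2 = 121
17 = 16 + 1, so sig^17 ≡ 121·121 ≡ 11 (mod 133)

11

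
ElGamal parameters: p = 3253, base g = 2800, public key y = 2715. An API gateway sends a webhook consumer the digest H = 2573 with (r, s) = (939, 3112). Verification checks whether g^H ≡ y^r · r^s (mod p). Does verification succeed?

passes

Left side g^H mod p:
2800^2 = 7840000 ≡ 270
2800^4 ≡ 270^2 = 72900 ≡ 1334
2800^8 ≡ 1334^2 = 1779556 ≡ 165
2800^16 ≡ 165^2 = 27225 ≡ 1201
2800^32 ≡ 1201^2 = 1442401 ≡ 1322
2800^64 ≡ 1322^2 = 1747684 ≡ 823
2800^128 ≡ 823^2 = 677329 ≡ 705
2800^256 ≡ 705^2 = 497025 ≡ 2569
2800^512 ≡ 2569^2 = 6599761 ≡ 2677
2800^1024 ≡ 2677^2 = 7166329 ≡ 3223
2800^2048 ≡ 3223^2 = 10387729 ≡ 900
2573 = 2048 + 512 + 8 + 4 + 1, so 2800^2573 ≡ 900·2677·165·1334·2800 ≡ 3173 (mod 3253)
Right side y^r · r^s mod p:
2715^2 = 7371225 ≡ 3180
2715^4 ≡ 3180^2 = 10112400 ≡ 2076
2715^8 ≡ 2076^2 = 4309776 ≡ 2804
2715^16 ≡ 2804^2 = 7862416 ≡ 3168
2715^32 ≡ 3168^2 = 10036224 ≡ 719
2715^64 ≡ 719^2 = 516961 ≡ 2987
2715^128 ≡ 2987^2 = 8922169 ≡ 2443
2715^256 ≡ 2443^2 = 5968249 ≡ 2247
2715^512 ≡ 2247^2 = 5049009 ≡ 353
939 = 512 + 256 + 128 + 32 + 8 + 2 + 1, so 2715^939 ≡ 353·2247·2443·719·2804·3180·2715 ≡ 575 (mod 3253)
939^2 = 881721 ≡ 158
939^4 ≡ 158^2 = 24964 ≡ 2193
939^8 ≡ 2193^2 = 4809249 ≡ 1315
939^16 ≡ 1315^2 = 1729225 ≡ 1882
939^32 ≡ 1882^2 = 3541924 ≡ 2660
939^64 ≡ 2660^2 = 7075600 ≡ 325
939^128 ≡ 325^2 = 105625 ≡ 1529
939^256 ≡ 1529^2 = 2337841 ≡ 2187
939^512 ≡ 2187^2 = 4782969 ≡ 1059
939^1024 ≡ 1059^2 = 1121481 ≡ 2449
939^2048 ≡ 2449^2 = 5997601 ≡ 2322
3112 = 2048 + 1024 + 32 + 8, so 939^3112 ≡ 2322·2449·2660·1315 ≡ 3168 (mod 3253)
575·3168 = 1821600 ≡ 3173 (mod 3253)
3173 ≡ 3173 (mod 3253), so the signature is genuine.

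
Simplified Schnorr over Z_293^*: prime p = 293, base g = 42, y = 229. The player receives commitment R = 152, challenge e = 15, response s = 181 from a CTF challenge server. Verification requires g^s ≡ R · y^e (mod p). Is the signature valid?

invalid

g^s mod p:
42^2 = 1764 ≡ 6
42^4 ≡ 6^2 = 36
42^8 ≡ 36^2 = 1296 ≡ 124
42^16 ≡ 124^2 = 15376 ≡ 140
42^32 ≡ 140^2 = 19600 ≡ 262
42^64 ≡ 262^2 = 68644 ≡ 82
42^128 ≡ 82^2 = 6724 ≡ 278
181 = 128 + 32 + 16 + 4 + 1, so 42^181 ≡ 278·262·140·36·42 ≡ 194 (mod 293)
R · y^e mod p:
229^2 = 52441 ≡ 287
229^4 ≡ 287^2 = 82369 ≡ 36
229^8 ≡ 36^2 = 1296 ≡ 124
15 = 8 + 4 + 2 + 1, so 229^15 ≡ 124·36·287·229 ≡ 126 (mod 293)
152·126 = 19152 ≡ 107 (mod 293)
194 ≠ 107; the check fails.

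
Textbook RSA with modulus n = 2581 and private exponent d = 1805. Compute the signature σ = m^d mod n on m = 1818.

m^1805 mod 2581 = 2365

2365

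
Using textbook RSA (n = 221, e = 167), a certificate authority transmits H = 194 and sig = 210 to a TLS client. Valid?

no

sig^2 ≡ 210^2 = 44100 ≡ 121
sig^4 ≡ 121^2 = 14641 ≡ 55
sig^8 ≡ 55^2 = 3025 ≡ 152
sig^16 ≡ 152^2 = 23104 ≡ 120
sig^32 ≡ 120^2 = 14400 ≡ 35
sig^64 ≡ 35^2 = 1225 ≡ 120
sig^128 ≡ 120^2 = 14400 ≡ 35
167 = 128 + 32 + 4 + 2 + 1, so sig^167 ≡ 35·35·55·121·210 ≡ 150 (mod 221)
150 ≠ 194, so verification fails.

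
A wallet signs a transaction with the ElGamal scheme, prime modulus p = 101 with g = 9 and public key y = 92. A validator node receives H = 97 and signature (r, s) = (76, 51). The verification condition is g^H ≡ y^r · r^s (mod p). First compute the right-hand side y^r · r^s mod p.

92^2 = 8464 ≡ 81
92^4 ≡ 81^2 = 6561 ≡ 97
92^8 ≡ 97^2 = 9409 ≡ 16
92^16 ≡ 16^2 = 256 ≡ 54
92^32 ≡ 54^2 = 2916 ≡ 88
92^64 ≡ 88^2 = 7744 ≡ 68
76 = 64 + 8 + 4, so 92^76 ≡ 68·16·97 ≡ 92 (mod 101)
76^2 = 5776 ≡ 19
76^4 ≡ 19^2 = 361 ≡ 58
76^8 ≡ 58^2 = 3364 ≡ 31
76^16 ≡ 31^2 = 961 ≡ 52
76^32 ≡ 52^2 = 2704 ≡ 78
51 = 32 + 16 + 2 + 1, so 76^51 ≡ 78·52·19·76 ≡ 76 (mod 101)
y^r · r^s ≡ 92·76 = 6992 ≡ 23 (mod 101)

23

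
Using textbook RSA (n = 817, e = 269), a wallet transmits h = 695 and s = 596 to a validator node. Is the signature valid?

valid

Squares mod 817: s^1≡596, s^2≡638, s^4≡178, s^8≡638, s^16≡178, s^32≡638, s^64≡178, s^128≡638, s^256≡178
269 = 256 + 8 + 4 + 1, so s^269 ≡ 178·638·178·596 ≡ 695 (mod 817)
695 = h, so the signature checks out.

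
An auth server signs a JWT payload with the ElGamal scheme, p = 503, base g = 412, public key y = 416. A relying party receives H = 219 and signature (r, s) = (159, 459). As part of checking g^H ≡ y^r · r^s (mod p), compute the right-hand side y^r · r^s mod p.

103

416^2 = 173056 ≡ 24
416^4 ≡ 24^2 = 576 ≡ 73
416^8 ≡ 73^2 = 5329 ≡ 299
416^16 ≡ 299^2 = 89401 ≡ 370
416^32 ≡ 370^2 = 136900 ≡ 84
416^64 ≡ 84^2 = 7056 ≡ 14
416^128 ≡ 14^2 = 196
159 = 128 + 16 + 8 + 4 + 2 + 1, so 416^159 ≡ 196·370·299·73·24·416 ≡ 175 (mod 503)
159^2 = 25281 ≡ 131
159^4 ≡ 131^2 = 17161 ≡ 59
159^8 ≡ 59^2 = 3481 ≡ 463
159^16 ≡ 463^2 = 214369 ≡ 91
159^32 ≡ 91^2 = 8281 ≡ 233
159^64 ≡ 233^2 = 54289 ≡ 468
159^128 ≡ 468^2 = 219024 ≡ 219
159^256 ≡ 219^2 = 47961 ≡ 176
459 = 256 + 128 + 64 + 8 + 2 + 1, so 159^459 ≡ 176·219·468·463·131·159 ≡ 357 (mod 503)
y^r · r^s ≡ 175·357 = 62475 ≡ 103 (mod 503)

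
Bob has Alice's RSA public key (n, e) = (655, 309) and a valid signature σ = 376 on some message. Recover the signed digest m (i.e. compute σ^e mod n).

156

σ^2 ≡ 376^2 = 141376 ≡ 551
σ^4 ≡ 551^2 = 303601 ≡ 336
σ^8 ≡ 336^2 = 112896 ≡ 236
σ^16 ≡ 236^2 = 55696 ≡ 21
σ^32 ≡ 21^2 = 441
σ^64 ≡ 441^2 = 194481 ≡ 601
σ^128 ≡ 601^2 = 361201 ≡ 296
σ^256 ≡ 296^2 = 87616 ≡ 501
309 = 256 + 32 + 16 + 4 + 1, so σ^309 ≡ 501·441·21·336·376 ≡ 156 (mod 655)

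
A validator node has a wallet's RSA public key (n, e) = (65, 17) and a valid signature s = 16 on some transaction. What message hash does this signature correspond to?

61

s^2 ≡ 16^2 = 256 ≡ 61
s^4 ≡ 61^2 = 3721 ≡ 16
s^8 ≡ 16^2 = 256 ≡ 61
s^16 ≡ 61^2 = 3721 ≡ 16
17 = 16 + 1, so s^17 ≡ 16·16 ≡ 61 (mod 65)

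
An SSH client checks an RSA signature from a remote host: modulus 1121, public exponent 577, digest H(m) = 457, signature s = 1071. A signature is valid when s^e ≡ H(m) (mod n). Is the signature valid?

s^2 ≡ 1071^2 = 1147041 ≡ 258
s^4 ≡ 258^2 = 66564 ≡ 425
s^8 ≡ 425^2 = 180625 ≡ 144
s^16 ≡ 144^2 = 20736 ≡ 558
s^32 ≡ 558^2 = 311364 ≡ 847
s^64 ≡ 847^2 = 717409 ≡ 1090
s^128 ≡ 1090^2 = 1188100 ≡ 961
s^256 ≡ 961^2 = 923521 ≡ 938
s^512 ≡ 938^2 = 879844 ≡ 980
577 = 512 + 64 + 1, so s^577 ≡ 980·1090·1071 ≡ 45 (mod 1121)
s^577 mod 1121 = 45, but H(m) = 457.

invalid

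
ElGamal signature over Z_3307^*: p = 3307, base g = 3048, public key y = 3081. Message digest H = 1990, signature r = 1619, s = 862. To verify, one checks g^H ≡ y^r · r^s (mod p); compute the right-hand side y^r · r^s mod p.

414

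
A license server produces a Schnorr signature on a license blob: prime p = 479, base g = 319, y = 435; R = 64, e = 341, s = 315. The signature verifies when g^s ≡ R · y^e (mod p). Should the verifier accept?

accept

g^s mod p:
Squares mod 479: 319^1≡319, 319^2≡213, 319^4≡343, 319^8≡294, 319^16≡216, 319^32≡193, 319^64≡366, 319^128≡315, 319^256≡72
315 = 256 + 32 + 16 + 8 + 2 + 1, so 319^315 ≡ 72·193·216·294·213·319 ≡ 215 (mod 479)
R · y^e mod p:
Squares mod 479: 435^1≡435, 435^2≡20, 435^4≡400, 435^8≡14, 435^16≡196, 435^32≡96, 435^64≡115, 435^128≡292, 435^256≡2
341 = 256 + 64 + 16 + 4 + 1, so 435^341 ≡ 2·115·196·400·435 ≡ 415 (mod 479)
64·415 = 26560 ≡ 215 (mod 479)
215 ≡ 215 (mod 479); signature holds.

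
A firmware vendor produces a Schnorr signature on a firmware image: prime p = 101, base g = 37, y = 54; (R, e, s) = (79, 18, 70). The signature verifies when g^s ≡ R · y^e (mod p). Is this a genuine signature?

forged

g^s mod p:
37^70 mod 101 = 95
R · y^e mod p:
54^18 mod 101 = 71
79·71 = 5609 ≡ 54 (mod 101)
95 ≠ 54; the check fails.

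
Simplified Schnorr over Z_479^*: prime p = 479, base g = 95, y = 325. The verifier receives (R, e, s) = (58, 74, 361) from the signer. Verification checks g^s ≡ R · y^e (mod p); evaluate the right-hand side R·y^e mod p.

325^74 mod 479 = 365
R · y^e ≡ 58·365 = 21170 ≡ 94 (mod 479)

94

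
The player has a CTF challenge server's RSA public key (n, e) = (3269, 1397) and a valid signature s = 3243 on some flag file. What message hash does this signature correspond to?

Squares mod 3269: s^1≡3243, s^2≡676, s^4≡2585, s^8≡389, s^16≡947, s^32≡1103, s^64≡541, s^128≡1740, s^256≡506, s^512≡1054, s^1024≡2725
1397 = 1024 + 256 + 64 + 32 + 16 + 4 + 1, so s^1397 ≡ 2725·506·541·1103·947·2585·3243 ≡ 1383 (mod 3269)

1383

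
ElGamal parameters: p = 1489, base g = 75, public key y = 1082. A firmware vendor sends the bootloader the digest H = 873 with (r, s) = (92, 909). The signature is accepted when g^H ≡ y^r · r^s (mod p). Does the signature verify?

does not verify

Left side g^H mod p:
75^2 = 5625 ≡ 1158
75^4 ≡ 1158^2 = 1340964 ≡ 864
75^8 ≡ 864^2 = 746496 ≡ 507
75^16 ≡ 507^2 = 257049 ≡ 941
75^32 ≡ 941^2 = 885481 ≡ 1015
75^64 ≡ 1015^2 = 1030225 ≡ 1326
75^128 ≡ 1326^2 = 1758276 ≡ 1256
75^256 ≡ 1256^2 = 1577536 ≡ 685
75^512 ≡ 685^2 = 469225 ≡ 190
873 = 512 + 256 + 64 + 32 + 8 + 1, so 75^873 ≡ 190·685·1326·1015·507·75 ≡ 393 (mod 1489)
Right side y^r · r^s mod p:
1082^2 = 1170724 ≡ 370
1082^4 ≡ 370^2 = 136900 ≡ 1401
1082^8 ≡ 1401^2 = 1962801 ≡ 299
1082^16 ≡ 299^2 = 89401 ≡ 61
1082^32 ≡ 61^2 = 3721 ≡ 743
1082^64 ≡ 743^2 = 552049 ≡ 1119
92 = 64 + 16 + 8 + 4, so 1082^92 ≡ 1119·61·299·1401 ≡ 992 (mod 1489)
92^2 = 8464 ≡ 1019
92^4 ≡ 1019^2 = 1038361 ≡ 528
92^8 ≡ 528^2 = 278784 ≡ 341
92^16 ≡ 341^2 = 116281 ≡ 139
92^32 ≡ 139^2 = 19321 ≡ 1453
92^64 ≡ 1453^2 = 2111209 ≡ 1296
92^128 ≡ 1296^2 = 1679616 ≡ 24
92^256 ≡ 24^2 = 576
92^512 ≡ 576^2 = 331776 ≡ 1218
909 = 512 + 256 + 128 + 8 + 4 + 1, so 92^909 ≡ 1218·576·24·341·528·92 ≡ 710 (mod 1489)
992·710 = 704320 ≡ 23 (mod 1489)
393 ≠ 23, so verification fails.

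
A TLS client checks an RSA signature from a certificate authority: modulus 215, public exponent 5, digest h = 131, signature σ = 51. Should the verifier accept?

σ^2 ≡ 51^2 = 2601 ≡ 21
σ^4 ≡ 21^2 = 441 ≡ 11
5 = 4 + 1, so σ^5 ≡ 11·51 ≡ 131 (mod 215)
σ^5 mod 215 = 131 matches h.

accept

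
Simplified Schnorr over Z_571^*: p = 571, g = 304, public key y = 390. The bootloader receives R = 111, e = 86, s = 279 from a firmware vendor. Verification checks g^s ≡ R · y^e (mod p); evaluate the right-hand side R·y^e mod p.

15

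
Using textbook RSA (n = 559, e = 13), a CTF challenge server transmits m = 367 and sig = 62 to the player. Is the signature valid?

sig^2 ≡ 62^2 = 3844 ≡ 490
sig^4 ≡ 490^2 = 240100 ≡ 289
sig^8 ≡ 289^2 = 83521 ≡ 230
13 = 8 + 4 + 1, so sig^13 ≡ 230·289·62 ≡ 192 (mod 559)
The recovered value 192 does not match the digest 367.

invalid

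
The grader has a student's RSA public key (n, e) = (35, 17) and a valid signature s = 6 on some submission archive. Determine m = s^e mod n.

Squares mod 35: s^1≡6, s^2≡1, s^4≡1, s^8≡1, s^16≡1
17 = 16 + 1, so s^17 ≡ 1·6 ≡ 6 (mod 35)

6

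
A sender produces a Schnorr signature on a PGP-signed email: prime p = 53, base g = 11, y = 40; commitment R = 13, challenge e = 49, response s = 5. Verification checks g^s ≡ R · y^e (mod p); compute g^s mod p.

37

Squares mod 53: 11^1≡11, 11^2≡15, 11^4≡13
5 = 4 + 1, so 11^5 ≡ 13·11 ≡ 37 (mod 53)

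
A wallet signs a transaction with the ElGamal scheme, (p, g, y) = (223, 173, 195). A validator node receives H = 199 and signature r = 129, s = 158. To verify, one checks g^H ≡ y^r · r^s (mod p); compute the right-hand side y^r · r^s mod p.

Squares mod 223: 195^1≡195, 195^2≡115, 195^4≡68, 195^8≡164, 195^16≡136, 195^32≡210, 195^64≡169, 195^128≡17
129 = 128 + 1, so 195^129 ≡ 17·195 ≡ 193 (mod 223)
Squares mod 223: 129^1≡129, 129^2≡139, 129^4≡143, 129^8≡156, 129^16≡29, 129^32≡172, 129^64≡148, 129^128≡50
158 = 128 + 16 + 8 + 4 + 2, so 129^158 ≡ 50·29·156·143·139 ≡ 110 (mod 223)
y^r · r^s ≡ 193·110 = 21230 ≡ 45 (mod 223)

45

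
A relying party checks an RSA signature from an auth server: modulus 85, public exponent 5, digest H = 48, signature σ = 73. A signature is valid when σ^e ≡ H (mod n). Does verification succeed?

Squares mod 85: σ^1≡73, σ^2≡59, σ^4≡81
5 = 4 + 1, so σ^5 ≡ 81·73 ≡ 48 (mod 85)
σ^5 mod 85 = 48 matches H.

passes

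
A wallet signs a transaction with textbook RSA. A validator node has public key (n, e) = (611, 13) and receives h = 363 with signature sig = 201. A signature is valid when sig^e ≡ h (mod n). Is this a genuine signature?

Squares mod 611: sig^1≡201, sig^2≡75, sig^4≡126, sig^8≡601
13 = 8 + 4 + 1, so sig^13 ≡ 601·126·201 ≡ 305 (mod 611)
sig^13 mod 611 = 305, but h = 363.

forged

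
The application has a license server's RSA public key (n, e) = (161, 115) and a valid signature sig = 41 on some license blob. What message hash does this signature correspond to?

118

sig^115 mod 161 = 118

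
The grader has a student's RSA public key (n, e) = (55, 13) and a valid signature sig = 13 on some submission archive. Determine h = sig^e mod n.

8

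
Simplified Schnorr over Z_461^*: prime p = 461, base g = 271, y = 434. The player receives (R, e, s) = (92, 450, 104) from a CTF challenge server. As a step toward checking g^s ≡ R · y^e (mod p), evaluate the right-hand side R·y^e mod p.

215

Squares mod 461: 434^1≡434, 434^2≡268, 434^4≡369, 434^8≡166, 434^16≡357, 434^32≡213, 434^64≡191, 434^128≡62, 434^256≡156
450 = 256 + 128 + 64 + 2, so 434^450 ≡ 156·62·191·268 ≡ 308 (mod 461)
R · y^e ≡ 92·308 = 28336 ≡ 215 (mod 461)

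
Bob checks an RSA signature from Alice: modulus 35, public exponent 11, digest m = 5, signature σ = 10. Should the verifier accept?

accept

σ^11 mod 35 = 5
5 = m, so the signature checks out.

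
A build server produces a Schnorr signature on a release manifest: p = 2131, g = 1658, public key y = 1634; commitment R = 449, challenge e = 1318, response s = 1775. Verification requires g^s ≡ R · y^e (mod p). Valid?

yes

g^s mod p:
1658^1775 mod 2131 = 1662
R · y^e mod p:
1634^1318 mod 2131 = 858
449·858 = 385242 ≡ 1662 (mod 2131)
1662 ≡ 1662 (mod 2131); signature holds.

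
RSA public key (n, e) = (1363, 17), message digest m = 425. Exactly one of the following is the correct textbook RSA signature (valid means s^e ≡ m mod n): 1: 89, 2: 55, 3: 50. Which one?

Candidate 1: Squares mod 1363: 89^1≡89, 89^2≡1106, 89^4≡625, 89^8≡807, 89^16≡1098; 17 = 16 + 1, so 89^17 ≡ 1098·89 ≡ 949 (mod 1363)
Candidate 2: Squares mod 1363: 55^1≡55, 55^2≡299, 55^4≡806, 55^8≡848, 55^16≡803; 17 = 16 + 1, so 55^17 ≡ 803·55 ≡ 549 (mod 1363)
Candidate 3: Squares mod 1363: 50^1≡50, 50^2≡1137, 50^4≡645, 50^8≡310, 50^16≡690; 17 = 16 + 1, so 50^17 ≡ 690·50 ≡ 425 (mod 1363)
  → matches m = 425

3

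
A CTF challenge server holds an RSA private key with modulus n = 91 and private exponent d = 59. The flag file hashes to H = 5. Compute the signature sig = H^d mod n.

Squares mod 91: H^1≡5, H^2≡25, H^4≡79, H^8≡53, H^16≡79, H^32≡53
59 = 32 + 16 + 8 + 2 + 1, so H^59 ≡ 53·79·53·25·5 ≡ 73 (mod 91)

73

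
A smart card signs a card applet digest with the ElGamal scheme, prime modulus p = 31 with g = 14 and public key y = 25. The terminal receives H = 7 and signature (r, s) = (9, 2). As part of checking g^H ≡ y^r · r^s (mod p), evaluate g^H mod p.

19

Squares mod 31: 14^1≡14, 14^2≡10, 14^4≡7
7 = 4 + 2 + 1, so 14^7 ≡ 7·10·14 ≡ 19 (mod 31)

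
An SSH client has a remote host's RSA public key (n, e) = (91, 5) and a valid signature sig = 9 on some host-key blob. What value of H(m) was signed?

81

sig^2 ≡ 9^2 = 81
sig^4 ≡ 81^2 = 6561 ≡ 9
5 = 4 + 1, so sig^5 ≡ 9·9 ≡ 81 (mod 91)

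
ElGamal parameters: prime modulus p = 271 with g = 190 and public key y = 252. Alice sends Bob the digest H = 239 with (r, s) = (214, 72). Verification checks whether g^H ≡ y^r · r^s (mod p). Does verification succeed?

Left side g^H mod p:
190^2 = 36100 ≡ 57
190^4 ≡ 57^2 = 3249 ≡ 268
190^8 ≡ 268^2 = 71824 ≡ 9
190^16 ≡ 9^2 = 81
190^32 ≡ 81^2 = 6561 ≡ 57
190^64 ≡ 57^2 = 3249 ≡ 268
190^128 ≡ 268^2 = 71824 ≡ 9
239 = 128 + 64 + 32 + 8 + 4 + 2 + 1, so 190^239 ≡ 9·268·57·9·268·57·190 ≡ 184 (mod 271)
Right side y^r · r^s mod p:
252^2 = 63504 ≡ 90
252^4 ≡ 90^2 = 8100 ≡ 241
252^8 ≡ 241^2 = 58081 ≡ 87
252^16 ≡ 87^2 = 7569 ≡ 252
252^32 ≡ 252^2 = 63504 ≡ 90
252^64 ≡ 90^2 = 8100 ≡ 241
252^128 ≡ 241^2 = 58081 ≡ 87
214 = 128 + 64 + 16 + 4 + 2, so 252^214 ≡ 87·241·252·241·90 ≡ 241 (mod 271)
214^2 = 45796 ≡ 268
214^4 ≡ 268^2 = 71824 ≡ 9
214^8 ≡ 9^2 = 81
214^16 ≡ 81^2 = 6561 ≡ 57
214^32 ≡ 57^2 = 3249 ≡ 268
214^64 ≡ 268^2 = 71824 ≡ 9
72 = 64 + 8, so 214^72 ≡ 9·81 ≡ 187 (mod 271)
241·187 = 45067 ≡ 81 (mod 271)
184 ≠ 81, so verification fails.

fails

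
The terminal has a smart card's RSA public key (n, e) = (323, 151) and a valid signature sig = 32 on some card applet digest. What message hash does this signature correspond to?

314

sig^2 ≡ 32^2 = 1024 ≡ 55
sig^4 ≡ 55^2 = 3025 ≡ 118
sig^8 ≡ 118^2 = 13924 ≡ 35
sig^16 ≡ 35^2 = 1225 ≡ 256
sig^32 ≡ 256^2 = 65536 ≡ 290
sig^64 ≡ 290^2 = 84100 ≡ 120
sig^128 ≡ 120^2 = 14400 ≡ 188
151 = 128 + 16 + 4 + 2 + 1, so sig^151 ≡ 188·256·118·55·32 ≡ 314 (mod 323)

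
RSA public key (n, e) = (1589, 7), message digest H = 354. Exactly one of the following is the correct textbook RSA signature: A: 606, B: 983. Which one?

A

Candidate A: 606^7 mod 1589 = 354
  → matches H = 354
Candidate B: 983^7 mod 1589 = 1235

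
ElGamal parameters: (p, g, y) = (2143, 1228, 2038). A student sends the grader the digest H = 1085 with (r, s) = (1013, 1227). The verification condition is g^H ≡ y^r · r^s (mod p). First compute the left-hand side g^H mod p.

1433

1228^2 = 1507984 ≡ 1455
1228^4 ≡ 1455^2 = 2117025 ≡ 1884
1228^8 ≡ 1884^2 = 3549456 ≡ 648
1228^16 ≡ 648^2 = 419904 ≡ 2019
1228^32 ≡ 2019^2 = 4076361 ≡ 375
1228^64 ≡ 375^2 = 140625 ≡ 1330
1228^128 ≡ 1330^2 = 1768900 ≡ 925
1228^256 ≡ 925^2 = 855625 ≡ 568
1228^512 ≡ 568^2 = 322624 ≡ 1174
1228^1024 ≡ 1174^2 = 1378276 ≡ 327
1085 = 1024 + 32 + 16 + 8 + 4 + 1, so 1228^1085 ≡ 327·375·2019·648·1884·1228 ≡ 1433 (mod 2143)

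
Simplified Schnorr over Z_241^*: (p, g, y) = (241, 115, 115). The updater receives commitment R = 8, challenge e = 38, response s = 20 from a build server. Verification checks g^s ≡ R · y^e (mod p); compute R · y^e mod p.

Squares mod 241: 115^1≡115, 115^2≡211, 115^4≡177, 115^8≡240, 115^16≡1, 115^32≡1
38 = 32 + 4 + 2, so 115^38 ≡ 1·177·211 ≡ 233 (mod 241)
R · y^e ≡ 8·233 = 1864 ≡ 177 (mod 241)

177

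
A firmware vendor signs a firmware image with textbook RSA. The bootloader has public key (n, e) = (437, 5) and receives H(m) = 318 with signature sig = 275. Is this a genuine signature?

forged

sig^2 ≡ 275^2 = 75625 ≡ 24
sig^4 ≡ 24^2 = 576 ≡ 139
5 = 4 + 1, so sig^5 ≡ 139·275 ≡ 206 (mod 437)
206 ≠ 318, so verification fails.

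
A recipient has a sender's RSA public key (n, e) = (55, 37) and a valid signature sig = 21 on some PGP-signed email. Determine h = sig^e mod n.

Squares mod 55: sig^1≡21, sig^2≡1, sig^4≡1, sig^8≡1, sig^16≡1, sig^32≡1
37 = 32 + 4 + 1, so sig^37 ≡ 1·1·21 ≡ 21 (mod 55)

21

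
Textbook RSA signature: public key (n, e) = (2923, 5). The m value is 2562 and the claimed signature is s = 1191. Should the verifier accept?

accept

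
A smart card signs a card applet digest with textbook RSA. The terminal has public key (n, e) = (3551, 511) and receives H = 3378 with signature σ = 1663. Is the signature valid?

invalid

Squares mod 3551: σ^1≡1663, σ^2≡2891, σ^4≡2378, σ^8≡1692, σ^16≡758, σ^32≡2853, σ^64≡717, σ^128≡2745, σ^256≡3354
511 = 256 + 128 + 64 + 32 + 16 + 8 + 4 + 2 + 1, so σ^511 ≡ 3354·2745·717·2853·758·1692·2378·2891·1663 ≡ 2701 (mod 3551)
σ^511 mod 3551 = 2701, but H = 3378.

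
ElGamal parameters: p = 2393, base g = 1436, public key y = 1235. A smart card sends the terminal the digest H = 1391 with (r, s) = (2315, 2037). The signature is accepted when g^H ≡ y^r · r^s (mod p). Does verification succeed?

passes

Left side g^H mod p:
1436^2 = 2062096 ≡ 1723
1436^4 ≡ 1723^2 = 2968729 ≡ 1409
1436^8 ≡ 1409^2 = 1985281 ≡ 1484
1436^16 ≡ 1484^2 = 2202256 ≡ 696
1436^32 ≡ 696^2 = 484416 ≡ 1030
1436^64 ≡ 1030^2 = 1060900 ≡ 801
1436^128 ≡ 801^2 = 641601 ≡ 277
1436^256 ≡ 277^2 = 76729 ≡ 153
1436^512 ≡ 153^2 = 23409 ≡ 1872
1436^1024 ≡ 1872^2 = 3504384 ≡ 1032
1391 = 1024 + 256 + 64 + 32 + 8 + 4 + 2 + 1, so 1436^1391 ≡ 1032·153·801·1030·1484·1409·1723·1436 ≡ 886 (mod 2393)
Right side y^r · r^s mod p:
1235^2 = 1525225 ≡ 884
1235^4 ≡ 884^2 = 781456 ≡ 1338
1235^8 ≡ 1338^2 = 1790244 ≡ 280
1235^16 ≡ 280^2 = 78400 ≡ 1824
1235^32 ≡ 1824^2 = 3326976 ≡ 706
1235^64 ≡ 706^2 = 498436 ≡ 692
1235^128 ≡ 692^2 = 478864 ≡ 264
1235^256 ≡ 264^2 = 69696 ≡ 299
1235^512 ≡ 299^2 = 89401 ≡ 860
1235^1024 ≡ 860^2 = 739600 ≡ 163
1235^2048 ≡ 163^2 = 26569 ≡ 246
2315 = 2048 + 256 + 8 + 2 + 1, so 1235^2315 ≡ 246·299·280·884·1235 ≡ 2075 (mod 2393)
2315^2 = 5359225 ≡ 1298
2315^4 ≡ 1298^2 = 1684804 ≡ 132
2315^8 ≡ 132^2 = 17424 ≡ 673
2315^16 ≡ 673^2 = 452929 ≡ 652
2315^32 ≡ 652^2 = 425104 ≡ 1543
2315^64 ≡ 1543^2 = 2380849 ≡ 2207
2315^128 ≡ 2207^2 = 4870849 ≡ 1094
2315^256 ≡ 1094^2 = 1196836 ≡ 336
2315^512 ≡ 336^2 = 112896 ≡ 425
2315^1024 ≡ 425^2 = 180625 ≡ 1150
2037 = 1024 + 512 + 256 + 128 + 64 + 32 + 16 + 4 + 1, so 2315^2037 ≡ 1150·425·336·1094·2207·1543·652·132·2315 ≡ 1728 (mod 2393)
2075·1728 = 3585600 ≡ 886 (mod 2393)
886 ≡ 886 (mod 2393), so the signature is genuine.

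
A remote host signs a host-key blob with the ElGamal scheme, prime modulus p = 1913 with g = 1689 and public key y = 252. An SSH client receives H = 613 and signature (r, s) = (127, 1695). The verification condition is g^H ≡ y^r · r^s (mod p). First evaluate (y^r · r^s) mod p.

1675

252^2 = 63504 ≡ 375
252^4 ≡ 375^2 = 140625 ≡ 976
252^8 ≡ 976^2 = 952576 ≡ 1815
252^16 ≡ 1815^2 = 3294225 ≡ 39
252^32 ≡ 39^2 = 1521
252^64 ≡ 1521^2 = 2313441 ≡ 624
127 = 64 + 32 + 16 + 8 + 4 + 2 + 1, so 252^127 ≡ 624·1521·39·1815·976·375·252 ≡ 452 (mod 1913)
127^2 = 16129 ≡ 825
127^4 ≡ 825^2 = 680625 ≡ 1510
127^8 ≡ 1510^2 = 2280100 ≡ 1717
127^16 ≡ 1717^2 = 2948089 ≡ 156
127^32 ≡ 156^2 = 24336 ≡ 1380
127^64 ≡ 1380^2 = 1904400 ≡ 965
127^128 ≡ 965^2 = 931225 ≡ 1507
127^256 ≡ 1507^2 = 2271049 ≡ 318
127^512 ≡ 318^2 = 101124 ≡ 1648
127^1024 ≡ 1648^2 = 2715904 ≡ 1357
1695 = 1024 + 512 + 128 + 16 + 8 + 4 + 2 + 1, so 127^1695 ≡ 1357·1648·1507·156·1717·1510·825·127 ≡ 1667 (mod 1913)
y^r · r^s ≡ 452·1667 = 753484 ≡ 1675 (mod 1913)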